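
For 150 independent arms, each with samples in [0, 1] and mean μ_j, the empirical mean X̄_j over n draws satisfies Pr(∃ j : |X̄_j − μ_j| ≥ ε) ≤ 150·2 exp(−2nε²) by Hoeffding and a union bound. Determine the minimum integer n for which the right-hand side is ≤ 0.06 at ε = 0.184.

126

Need 2·150·exp(−2nε²) ≤ 0.06, i.e. exp(−2nε²) ≤ 0.06/300.
So 2nε² ≥ ln(300/0.06) = 8.517193.
Hence n ≥ 8.517193/(2·0.184²) = 125.786.
The smallest integer n is 126.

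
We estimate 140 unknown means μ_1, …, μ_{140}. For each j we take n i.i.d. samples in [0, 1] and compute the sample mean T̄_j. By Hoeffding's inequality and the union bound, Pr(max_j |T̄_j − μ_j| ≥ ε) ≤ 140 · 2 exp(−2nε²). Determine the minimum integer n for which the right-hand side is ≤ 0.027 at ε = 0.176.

Need 2·140·exp(−2nε²) ≤ 0.027, i.e. exp(−2nε²) ≤ 0.027/280.
So 2nε² ≥ ln(280/0.027) = 9.246708.
Hence n ≥ 9.246708/(2·0.176²) = 149.256.
The smallest integer n is 150.

150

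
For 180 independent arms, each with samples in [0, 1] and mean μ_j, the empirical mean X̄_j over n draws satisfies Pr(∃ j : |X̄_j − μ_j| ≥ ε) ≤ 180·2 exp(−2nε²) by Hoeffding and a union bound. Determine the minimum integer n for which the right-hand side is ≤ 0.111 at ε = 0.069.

Need 2·180·exp(−2nε²) ≤ 0.111, i.e. exp(−2nε²) ≤ 0.111/360.
So 2nε² ≥ ln(360/0.111) = 8.084329.
Hence n ≥ 8.084329/(2·0.069²) = 849.016.
The smallest integer n is 850.

850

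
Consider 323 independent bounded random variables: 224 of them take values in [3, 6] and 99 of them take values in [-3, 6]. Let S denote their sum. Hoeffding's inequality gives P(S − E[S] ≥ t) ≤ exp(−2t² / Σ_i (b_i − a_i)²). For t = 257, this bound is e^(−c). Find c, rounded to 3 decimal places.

13.164

Σ(b_i − a_i)² = 224·3² + 99·9² = 10035.
c = 2t² / 10035 = 2·257² / 10035 = 13.1637.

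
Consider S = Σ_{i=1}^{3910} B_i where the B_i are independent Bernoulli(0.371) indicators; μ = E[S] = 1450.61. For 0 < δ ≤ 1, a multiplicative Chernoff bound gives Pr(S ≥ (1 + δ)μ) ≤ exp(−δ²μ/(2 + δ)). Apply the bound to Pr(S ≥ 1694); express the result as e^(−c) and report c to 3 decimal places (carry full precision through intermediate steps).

Write 1694 = (1 + δ)μ, so δ = 1694/1450.61 − 1 = 0.1677846…
Then the exponent is δ²μ/(2 + δ) = (1694 − μ)² / (μ·(2 + δ)) = 18.838168.

18.838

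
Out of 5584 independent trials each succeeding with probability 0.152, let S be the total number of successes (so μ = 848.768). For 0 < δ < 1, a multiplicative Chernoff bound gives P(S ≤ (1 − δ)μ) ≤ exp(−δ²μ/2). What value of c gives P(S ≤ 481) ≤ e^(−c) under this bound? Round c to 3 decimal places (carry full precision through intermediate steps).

79.676

Write 481 = (1 − δ)μ, so δ = 1 − 481/848.768 = 0.4332963…
Then the exponent is δ²μ/2 = (μ − 481)²/(2μ) = 79.676249.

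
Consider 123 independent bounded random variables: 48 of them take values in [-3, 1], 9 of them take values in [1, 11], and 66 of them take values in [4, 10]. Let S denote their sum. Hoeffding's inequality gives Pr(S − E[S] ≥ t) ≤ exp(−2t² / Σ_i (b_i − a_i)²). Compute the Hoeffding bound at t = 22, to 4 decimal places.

Σ(b_i − a_i)² = 48·4² + 9·10² + 66·6² = 4044.
Exponent = 2·22² / 4044 = 0.23937.
Bound = exp(−0.23937) = 0.78713.

0.7871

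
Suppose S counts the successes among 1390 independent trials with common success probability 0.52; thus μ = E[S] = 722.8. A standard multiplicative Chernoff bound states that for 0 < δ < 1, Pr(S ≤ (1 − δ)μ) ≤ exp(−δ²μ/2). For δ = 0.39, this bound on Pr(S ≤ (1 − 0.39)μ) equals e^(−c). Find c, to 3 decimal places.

54.969

c = δ²μ/2 = 0.39²·722.8/2 = 54.9689.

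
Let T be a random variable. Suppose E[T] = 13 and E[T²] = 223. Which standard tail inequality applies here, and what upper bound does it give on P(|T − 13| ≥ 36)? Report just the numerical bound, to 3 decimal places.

The first two moments determine the variance, so Chebyshev's inequality is the sharpest standard bound available.
Var(T) = E[T²] − (E[T])² = 223 − 169 = 54.
Chebyshev's inequality: P(|T − μ| ≥ t) ≤ Var(T)/t² = 54/1296 = 0.0417.

0.042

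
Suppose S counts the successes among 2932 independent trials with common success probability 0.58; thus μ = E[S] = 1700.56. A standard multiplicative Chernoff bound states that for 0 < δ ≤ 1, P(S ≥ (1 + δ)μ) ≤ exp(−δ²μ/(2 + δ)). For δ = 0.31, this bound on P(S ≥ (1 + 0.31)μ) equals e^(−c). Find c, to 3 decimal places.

70.746

c = δ²μ/(2 + δ) = 0.31²·1700.56/(2 + 0.31) = 70.7462.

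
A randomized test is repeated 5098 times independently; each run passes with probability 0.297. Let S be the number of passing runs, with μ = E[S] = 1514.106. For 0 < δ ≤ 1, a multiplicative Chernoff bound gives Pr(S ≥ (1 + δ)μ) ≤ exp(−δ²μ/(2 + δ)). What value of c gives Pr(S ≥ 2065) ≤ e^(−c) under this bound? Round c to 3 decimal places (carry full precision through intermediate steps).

84.793

Write 2065 = (1 + δ)μ, so δ = 2065/1514.106 − 1 = 0.3638411…
Then the exponent is δ²μ/(2 + δ) = (2065 − μ)² / (μ·(2 + δ)) = 84.793297.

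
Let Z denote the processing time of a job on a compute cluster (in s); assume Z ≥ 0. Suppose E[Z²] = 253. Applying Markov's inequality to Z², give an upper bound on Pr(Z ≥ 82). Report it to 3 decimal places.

0.038

Since Z ≥ 0, the event {Z ≥ 82} is the same as {Z² ≥ 6724}.
Markov's inequality applied to Z² gives Pr(Z² ≥ 6724) ≤ E[Z²]/6724 = 253/6724 = 0.0376.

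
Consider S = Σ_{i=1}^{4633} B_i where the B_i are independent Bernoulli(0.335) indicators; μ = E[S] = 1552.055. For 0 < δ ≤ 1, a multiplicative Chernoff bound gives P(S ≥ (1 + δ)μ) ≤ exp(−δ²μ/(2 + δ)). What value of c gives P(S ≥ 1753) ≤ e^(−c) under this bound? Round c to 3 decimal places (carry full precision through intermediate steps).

Write 1753 = (1 + δ)μ, so δ = 1753/1552.055 − 1 = 0.1294703…
Then the exponent is δ²μ/(2 + δ) = (1753 − μ)² / (μ·(2 + δ)) = 12.217313.

12.217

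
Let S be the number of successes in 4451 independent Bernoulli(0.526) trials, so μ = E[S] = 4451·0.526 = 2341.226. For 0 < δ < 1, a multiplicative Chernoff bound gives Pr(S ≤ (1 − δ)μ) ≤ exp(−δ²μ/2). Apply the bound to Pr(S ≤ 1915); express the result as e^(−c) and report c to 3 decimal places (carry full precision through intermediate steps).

38.798

Write 1915 = (1 − δ)μ, so δ = 1 − 1915/2341.226 = 0.1820525…
Then the exponent is δ²μ/2 = (μ − 1915)²/(2μ) = 38.797750.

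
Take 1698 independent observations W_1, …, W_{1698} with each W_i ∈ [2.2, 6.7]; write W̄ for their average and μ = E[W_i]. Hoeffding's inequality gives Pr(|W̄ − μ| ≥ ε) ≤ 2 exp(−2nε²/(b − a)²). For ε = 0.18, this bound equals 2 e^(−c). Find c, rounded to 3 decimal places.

c = 2nε²/(b − a)² = 2·1698·0.18² / 4.5² = 5.4336.

5.434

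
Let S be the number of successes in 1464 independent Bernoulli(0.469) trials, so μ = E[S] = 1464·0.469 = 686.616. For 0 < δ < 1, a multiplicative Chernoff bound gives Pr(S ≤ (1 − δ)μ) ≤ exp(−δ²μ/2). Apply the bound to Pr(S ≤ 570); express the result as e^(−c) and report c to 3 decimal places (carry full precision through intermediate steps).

9.903

Write 570 = (1 − δ)μ, so δ = 1 − 570/686.616 = 0.1698417…
Then the exponent is δ²μ/2 = (μ − 570)²/(2μ) = 9.903127.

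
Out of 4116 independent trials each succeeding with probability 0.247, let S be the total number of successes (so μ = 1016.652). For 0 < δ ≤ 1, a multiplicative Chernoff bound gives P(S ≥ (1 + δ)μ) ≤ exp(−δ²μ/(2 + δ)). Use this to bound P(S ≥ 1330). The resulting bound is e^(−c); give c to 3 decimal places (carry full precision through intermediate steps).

41.841

Write 1330 = (1 + δ)μ, so δ = 1330/1016.652 − 1 = 0.3082156…
Then the exponent is δ²μ/(2 + δ) = (1330 − μ)² / (μ·(2 + δ)) = 41.841299.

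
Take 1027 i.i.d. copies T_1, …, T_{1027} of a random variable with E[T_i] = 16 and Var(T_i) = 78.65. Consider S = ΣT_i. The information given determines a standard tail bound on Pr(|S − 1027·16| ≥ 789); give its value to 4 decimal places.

0.1298

With mean and variance of each term known, Chebyshev's inequality bounds the deviation of the sum (or sample mean).
Var(S) = n·Var(T_i) = 1027·78.65 = 80773.55.
Chebyshev: Pr(|S − 1027·16| ≥ 789) ≤ Var(S)/789² = 80773.55/622521 = 0.1298.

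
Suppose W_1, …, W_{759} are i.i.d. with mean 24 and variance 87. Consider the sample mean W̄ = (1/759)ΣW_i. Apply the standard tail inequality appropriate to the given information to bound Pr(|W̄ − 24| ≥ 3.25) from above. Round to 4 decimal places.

With mean and variance of each term known, Chebyshev's inequality bounds the deviation of the sum (or sample mean).
Var(W̄) = Var(W_i)/n = 87/759 = 0.11462.
Chebyshev: Pr(|W̄ − 24| ≥ 3.25) ≤ Var(W̄)/(3.25)² = 87/(759·3.25²) = 0.0109.

0.0109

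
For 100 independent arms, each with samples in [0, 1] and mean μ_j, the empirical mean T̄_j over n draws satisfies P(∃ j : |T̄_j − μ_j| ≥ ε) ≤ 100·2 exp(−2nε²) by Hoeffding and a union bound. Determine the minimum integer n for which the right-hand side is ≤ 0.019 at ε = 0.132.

266

Need 2·100·exp(−2nε²) ≤ 0.019, i.e. exp(−2nε²) ≤ 0.019/200.
So 2nε² ≥ ln(200/0.019) = 9.261634.
Hence n ≥ 9.261634/(2·0.132²) = 265.772.
The smallest integer n is 266.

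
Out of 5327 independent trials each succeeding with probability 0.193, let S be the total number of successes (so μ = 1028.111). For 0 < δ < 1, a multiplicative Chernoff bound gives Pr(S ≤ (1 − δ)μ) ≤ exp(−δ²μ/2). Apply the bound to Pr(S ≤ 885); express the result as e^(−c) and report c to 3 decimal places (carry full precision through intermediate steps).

Write 885 = (1 − δ)μ, so δ = 1 − 885/1028.111 = 0.139198…
Then the exponent is δ²μ/2 = (μ − 885)²/(2μ) = 9.960383.

9.960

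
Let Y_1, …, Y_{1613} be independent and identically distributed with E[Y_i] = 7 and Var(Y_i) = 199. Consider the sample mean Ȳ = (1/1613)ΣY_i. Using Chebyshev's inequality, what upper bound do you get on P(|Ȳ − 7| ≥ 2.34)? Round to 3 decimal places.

Var(Ȳ) = Var(Y_i)/n = 199/1613 = 0.12337.
Chebyshev: P(|Ȳ − 7| ≥ 2.34) ≤ Var(Ȳ)/(2.34)² = 199/(1613·2.34²) = 0.0225.

0.023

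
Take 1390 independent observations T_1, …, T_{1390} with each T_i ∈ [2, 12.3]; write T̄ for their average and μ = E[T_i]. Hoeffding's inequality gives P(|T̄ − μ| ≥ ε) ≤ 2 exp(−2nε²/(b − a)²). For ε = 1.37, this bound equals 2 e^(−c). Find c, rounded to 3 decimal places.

c = 2nε²/(b − a)² = 2·1390·1.37² / 10.3² = 49.1826.

49.183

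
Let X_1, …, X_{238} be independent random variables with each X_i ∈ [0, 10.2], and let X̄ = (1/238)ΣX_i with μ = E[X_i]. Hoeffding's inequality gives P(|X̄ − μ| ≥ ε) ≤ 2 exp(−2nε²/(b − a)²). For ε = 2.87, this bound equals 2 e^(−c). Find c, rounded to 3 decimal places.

c = 2nε²/(b − a)² = 2·238·2.87² / 10.2² = 37.6852.

37.685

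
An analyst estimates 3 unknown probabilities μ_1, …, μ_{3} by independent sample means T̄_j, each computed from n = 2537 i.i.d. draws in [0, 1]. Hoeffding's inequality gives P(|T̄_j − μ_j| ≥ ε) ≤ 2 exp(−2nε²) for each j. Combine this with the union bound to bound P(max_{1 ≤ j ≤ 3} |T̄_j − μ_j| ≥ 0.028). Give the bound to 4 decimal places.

0.1123

Per-experiment Hoeffding bound: 2·exp(−2·2537·0.028²) = 2·exp(−3.97802) = 0.037445.
Union bound over 3 events: 3·0.037445 = 0.11234.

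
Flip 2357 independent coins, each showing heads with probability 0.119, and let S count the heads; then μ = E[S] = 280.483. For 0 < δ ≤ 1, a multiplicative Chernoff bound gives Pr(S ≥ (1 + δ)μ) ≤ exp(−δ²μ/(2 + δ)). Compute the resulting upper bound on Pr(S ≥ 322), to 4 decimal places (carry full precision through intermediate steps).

0.0572

Write 322 = (1 + δ)μ, so δ = 322/280.483 − 1 = 0.1480197…
Then the exponent is δ²μ/(2 + δ) = (322 − μ)² / (μ·(2 + δ)) = 2.860929.
Bound = exp(−2.860929) = 0.05722.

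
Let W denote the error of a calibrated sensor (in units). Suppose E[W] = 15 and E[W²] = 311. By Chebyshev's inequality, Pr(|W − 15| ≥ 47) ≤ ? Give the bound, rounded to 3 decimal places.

0.039

Var(W) = E[W²] − (E[W])² = 311 − 225 = 86.
Chebyshev's inequality: Pr(|W − μ| ≥ t) ≤ Var(W)/t² = 86/2209 = 0.0389.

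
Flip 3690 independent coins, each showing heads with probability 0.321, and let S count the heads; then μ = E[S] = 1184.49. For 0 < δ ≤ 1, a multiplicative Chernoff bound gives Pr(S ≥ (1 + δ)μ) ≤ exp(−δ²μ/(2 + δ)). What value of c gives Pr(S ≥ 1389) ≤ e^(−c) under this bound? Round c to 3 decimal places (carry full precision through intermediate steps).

Write 1389 = (1 + δ)μ, so δ = 1389/1184.49 − 1 = 0.1726566…
Then the exponent is δ²μ/(2 + δ) = (1389 − μ)² / (μ·(2 + δ)) = 16.251992.

16.252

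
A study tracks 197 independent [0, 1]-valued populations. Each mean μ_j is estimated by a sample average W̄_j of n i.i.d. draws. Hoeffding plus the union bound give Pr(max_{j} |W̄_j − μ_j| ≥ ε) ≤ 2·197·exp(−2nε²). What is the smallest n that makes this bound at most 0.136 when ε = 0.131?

Need 2·197·exp(−2nε²) ≤ 0.136, i.e. exp(−2nε²) ≤ 0.136/394.
So 2nε² ≥ ln(394/0.136) = 7.971451.
Hence n ≥ 7.971451/(2·0.131²) = 232.255.
The smallest integer n is 233.

233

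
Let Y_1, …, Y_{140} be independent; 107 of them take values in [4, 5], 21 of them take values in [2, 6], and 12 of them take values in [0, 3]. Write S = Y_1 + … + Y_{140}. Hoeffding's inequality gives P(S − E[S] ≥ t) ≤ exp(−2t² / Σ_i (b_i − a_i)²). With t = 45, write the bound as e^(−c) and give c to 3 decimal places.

7.350

Σ(b_i − a_i)² = 107·1² + 21·4² + 12·3² = 551.
c = 2t² / 551 = 2·45² / 551 = 7.3503.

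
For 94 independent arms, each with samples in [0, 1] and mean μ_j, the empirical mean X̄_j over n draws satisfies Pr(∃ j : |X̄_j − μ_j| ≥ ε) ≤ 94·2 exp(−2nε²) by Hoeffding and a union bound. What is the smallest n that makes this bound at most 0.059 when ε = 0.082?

600

Need 2·94·exp(−2nε²) ≤ 0.059, i.e. exp(−2nε²) ≤ 0.059/188.
So 2nε² ≥ ln(188/0.059) = 8.066660.
Hence n ≥ 8.066660/(2·0.082²) = 599.841.
The smallest integer n is 600.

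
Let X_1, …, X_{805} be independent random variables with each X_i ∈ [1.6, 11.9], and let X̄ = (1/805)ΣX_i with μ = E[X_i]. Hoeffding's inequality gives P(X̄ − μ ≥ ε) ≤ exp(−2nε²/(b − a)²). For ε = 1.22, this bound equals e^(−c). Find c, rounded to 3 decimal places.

22.588

c = 2nε²/(b − a)² = 2·805·1.22² / 10.3² = 22.5877.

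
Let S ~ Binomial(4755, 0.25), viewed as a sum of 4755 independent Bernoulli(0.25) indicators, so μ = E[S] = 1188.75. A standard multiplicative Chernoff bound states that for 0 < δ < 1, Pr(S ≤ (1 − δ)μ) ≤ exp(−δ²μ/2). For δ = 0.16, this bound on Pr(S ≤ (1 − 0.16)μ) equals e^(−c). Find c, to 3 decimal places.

15.216

c = δ²μ/2 = 0.16²·1188.75/2 = 15.2160.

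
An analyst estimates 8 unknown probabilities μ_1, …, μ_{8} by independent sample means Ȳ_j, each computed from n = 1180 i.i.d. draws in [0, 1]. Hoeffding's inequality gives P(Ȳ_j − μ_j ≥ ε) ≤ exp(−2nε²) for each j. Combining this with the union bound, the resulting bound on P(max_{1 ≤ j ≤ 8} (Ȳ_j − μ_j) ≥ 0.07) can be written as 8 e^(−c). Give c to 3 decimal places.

Union bound over the 8 events: P(max_{1 ≤ j ≤ 8} (Ȳ_j − μ_j) ≥ 0.07) ≤ 8·exp(−2nε²) = 8 exp(−2·1180·0.07²).
So c = 2·1180·0.07² = 11.5640.

11.564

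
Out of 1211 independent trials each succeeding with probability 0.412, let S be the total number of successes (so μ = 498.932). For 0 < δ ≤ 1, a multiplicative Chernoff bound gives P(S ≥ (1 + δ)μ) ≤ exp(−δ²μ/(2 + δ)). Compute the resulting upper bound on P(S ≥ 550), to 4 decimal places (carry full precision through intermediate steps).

Write 550 = (1 + δ)μ, so δ = 550/498.932 − 1 = 0.1023546…
Then the exponent is δ²μ/(2 + δ) = (550 − μ)² / (μ·(2 + δ)) = 2.486282.
Bound = exp(−2.486282) = 0.08322.

0.0832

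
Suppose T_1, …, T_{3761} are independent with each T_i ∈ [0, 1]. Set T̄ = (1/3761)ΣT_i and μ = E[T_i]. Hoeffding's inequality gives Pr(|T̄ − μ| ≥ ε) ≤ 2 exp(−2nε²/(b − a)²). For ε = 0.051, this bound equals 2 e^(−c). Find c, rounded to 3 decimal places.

c = 2nε²/(b − a)² = 2·3761·0.051² / 1² = 19.5647.

19.565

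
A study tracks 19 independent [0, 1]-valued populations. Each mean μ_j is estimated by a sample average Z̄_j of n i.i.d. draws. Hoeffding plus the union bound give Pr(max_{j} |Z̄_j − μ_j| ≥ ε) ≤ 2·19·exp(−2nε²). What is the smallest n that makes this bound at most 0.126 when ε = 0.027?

Need 2·19·exp(−2nε²) ≤ 0.126, i.e. exp(−2nε²) ≤ 0.126/38.
So 2nε² ≥ ln(38/0.126) = 5.709060.
Hence n ≥ 5.709060/(2·0.027²) = 3915.679.
The smallest integer n is 3916.

3916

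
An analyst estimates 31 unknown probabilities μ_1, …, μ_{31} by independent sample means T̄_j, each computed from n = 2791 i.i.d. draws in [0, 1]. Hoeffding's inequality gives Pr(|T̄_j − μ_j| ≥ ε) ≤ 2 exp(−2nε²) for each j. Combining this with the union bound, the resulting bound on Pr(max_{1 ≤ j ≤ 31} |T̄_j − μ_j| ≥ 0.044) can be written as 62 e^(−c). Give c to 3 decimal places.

10.807

Union bound over the 31 events: Pr(max_{1 ≤ j ≤ 31} |T̄_j − μ_j| ≥ 0.044) ≤ 31·2·exp(−2nε²) = 62 exp(−2·2791·0.044²).
So c = 2·2791·0.044² = 10.8068.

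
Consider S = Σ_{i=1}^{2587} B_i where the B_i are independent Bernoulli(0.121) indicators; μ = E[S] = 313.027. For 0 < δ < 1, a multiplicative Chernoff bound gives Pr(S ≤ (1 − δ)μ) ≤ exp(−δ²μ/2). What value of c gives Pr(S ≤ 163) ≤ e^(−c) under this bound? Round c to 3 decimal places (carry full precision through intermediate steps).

35.952

Write 163 = (1 − δ)μ, so δ = 1 − 163/313.027 = 0.4792781…
Then the exponent is δ²μ/2 = (μ − 163)²/(2μ) = 35.952331.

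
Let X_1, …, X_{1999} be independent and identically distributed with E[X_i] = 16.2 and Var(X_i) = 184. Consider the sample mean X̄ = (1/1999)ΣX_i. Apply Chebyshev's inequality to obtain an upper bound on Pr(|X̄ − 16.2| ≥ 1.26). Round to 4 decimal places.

Var(X̄) = Var(X_i)/n = 184/1999 = 0.092046.
Chebyshev: Pr(|X̄ − 16.2| ≥ 1.26) ≤ Var(X̄)/(1.26)² = 184/(1999·1.26²) = 0.0580.

0.0580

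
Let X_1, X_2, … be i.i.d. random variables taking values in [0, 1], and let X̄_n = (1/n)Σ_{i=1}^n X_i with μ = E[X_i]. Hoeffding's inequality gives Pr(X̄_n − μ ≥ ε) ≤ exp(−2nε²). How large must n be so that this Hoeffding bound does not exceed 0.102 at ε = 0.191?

Require exp(−2nε²) ≤ 0.102, i.e. 2nε² ≥ ln(1/0.102) = 2.282782.
So n ≥ 2.282782 / (2·0.191²) = 31.287.
The smallest integer n is 32.

32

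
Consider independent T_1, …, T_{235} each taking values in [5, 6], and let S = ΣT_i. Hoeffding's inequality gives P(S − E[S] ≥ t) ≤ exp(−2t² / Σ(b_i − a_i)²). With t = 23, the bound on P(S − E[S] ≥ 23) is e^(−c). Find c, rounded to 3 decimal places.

Σ(b_i − a_i)² = 235·(1)² = 235.
c = 2t²/235 = 2·23²/235 = 4.5021.

4.502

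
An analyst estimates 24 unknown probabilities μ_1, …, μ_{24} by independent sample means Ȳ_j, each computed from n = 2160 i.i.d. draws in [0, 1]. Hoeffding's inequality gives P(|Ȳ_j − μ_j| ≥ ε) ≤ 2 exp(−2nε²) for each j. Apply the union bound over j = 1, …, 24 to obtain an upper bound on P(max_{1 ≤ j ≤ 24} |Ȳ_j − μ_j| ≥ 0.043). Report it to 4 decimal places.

0.0163

Per-experiment Hoeffding bound: 2·exp(−2·2160·0.043²) = 2·exp(−7.98768) = 0.00067924.
Union bound over 24 events: 24·0.00067924 = 0.01630.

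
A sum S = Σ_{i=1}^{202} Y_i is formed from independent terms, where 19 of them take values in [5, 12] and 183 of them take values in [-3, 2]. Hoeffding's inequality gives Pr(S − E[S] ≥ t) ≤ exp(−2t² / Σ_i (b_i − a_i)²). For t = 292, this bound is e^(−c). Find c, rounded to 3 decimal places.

30.971

Σ(b_i − a_i)² = 19·7² + 183·5² = 5506.
c = 2t² / 5506 = 2·292² / 5506 = 30.9713.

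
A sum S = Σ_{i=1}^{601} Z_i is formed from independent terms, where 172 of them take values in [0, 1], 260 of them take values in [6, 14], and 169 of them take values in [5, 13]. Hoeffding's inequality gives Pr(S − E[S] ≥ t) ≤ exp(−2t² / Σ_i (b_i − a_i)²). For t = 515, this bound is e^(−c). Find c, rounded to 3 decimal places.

19.200

Σ(b_i − a_i)² = 172·1² + 260·8² + 169·8² = 27628.
c = 2t² / 27628 = 2·515² / 27628 = 19.1997.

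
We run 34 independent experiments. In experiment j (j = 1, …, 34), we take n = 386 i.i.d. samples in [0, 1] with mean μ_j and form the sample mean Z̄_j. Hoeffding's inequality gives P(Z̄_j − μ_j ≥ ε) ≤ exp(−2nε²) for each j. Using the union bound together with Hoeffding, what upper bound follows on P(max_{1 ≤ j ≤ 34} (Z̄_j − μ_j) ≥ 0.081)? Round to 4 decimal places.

Per-experiment Hoeffding bound: exp(−2·386·0.081²) = exp(−5.06509) = 0.0063133.
Union bound over 34 events: 34·0.0063133 = 0.21465.

0.2147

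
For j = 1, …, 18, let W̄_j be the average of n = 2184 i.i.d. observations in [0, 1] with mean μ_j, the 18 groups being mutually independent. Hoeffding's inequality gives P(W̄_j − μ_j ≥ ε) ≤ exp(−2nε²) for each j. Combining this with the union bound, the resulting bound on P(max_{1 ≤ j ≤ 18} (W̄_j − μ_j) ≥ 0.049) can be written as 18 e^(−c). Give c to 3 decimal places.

10.488

Union bound over the 18 events: P(max_{1 ≤ j ≤ 18} (W̄_j − μ_j) ≥ 0.049) ≤ 18·exp(−2nε²) = 18 exp(−2·2184·0.049²).
So c = 2·2184·0.049² = 10.4876.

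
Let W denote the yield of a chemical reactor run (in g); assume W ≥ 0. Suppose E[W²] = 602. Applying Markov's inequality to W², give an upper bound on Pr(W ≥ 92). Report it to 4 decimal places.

0.0711

Since W ≥ 0, the event {W ≥ 92} is the same as {W² ≥ 8464}.
Markov's inequality applied to W² gives Pr(W² ≥ 8464) ≤ E[W²]/8464 = 602/8464 = 0.0711.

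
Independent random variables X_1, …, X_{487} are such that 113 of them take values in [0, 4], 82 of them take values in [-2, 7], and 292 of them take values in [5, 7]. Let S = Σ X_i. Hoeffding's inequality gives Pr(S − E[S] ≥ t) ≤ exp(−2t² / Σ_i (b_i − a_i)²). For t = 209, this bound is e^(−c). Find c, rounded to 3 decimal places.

9.083

Σ(b_i − a_i)² = 113·4² + 82·9² + 292·2² = 9618.
c = 2t² / 9618 = 2·209² / 9618 = 9.0832.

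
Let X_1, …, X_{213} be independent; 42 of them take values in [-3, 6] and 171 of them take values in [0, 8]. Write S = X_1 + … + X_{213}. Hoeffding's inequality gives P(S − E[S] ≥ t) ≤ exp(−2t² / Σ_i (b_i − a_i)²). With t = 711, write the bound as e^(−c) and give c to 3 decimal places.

Σ(b_i − a_i)² = 42·9² + 171·8² = 14346.
c = 2t² / 14346 = 2·711² / 14346 = 70.4755.

70.476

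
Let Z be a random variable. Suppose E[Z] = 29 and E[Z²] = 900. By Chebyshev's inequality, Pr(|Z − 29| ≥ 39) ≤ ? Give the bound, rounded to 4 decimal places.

Var(Z) = E[Z²] − (E[Z])² = 900 − 841 = 59.
Chebyshev's inequality: Pr(|Z − μ| ≥ t) ≤ Var(Z)/t² = 59/1521 = 0.0388.

0.0388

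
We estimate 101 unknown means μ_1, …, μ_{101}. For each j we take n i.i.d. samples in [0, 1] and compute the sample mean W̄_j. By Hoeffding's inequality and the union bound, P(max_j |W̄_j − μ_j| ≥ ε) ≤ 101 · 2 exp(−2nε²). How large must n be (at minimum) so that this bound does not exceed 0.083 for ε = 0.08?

Need 2·101·exp(−2nε²) ≤ 0.083, i.e. exp(−2nε²) ≤ 0.083/202.
So 2nε² ≥ ln(202/0.083) = 7.797182.
Hence n ≥ 7.797182/(2·0.08²) = 609.155.
The smallest integer n is 610.

610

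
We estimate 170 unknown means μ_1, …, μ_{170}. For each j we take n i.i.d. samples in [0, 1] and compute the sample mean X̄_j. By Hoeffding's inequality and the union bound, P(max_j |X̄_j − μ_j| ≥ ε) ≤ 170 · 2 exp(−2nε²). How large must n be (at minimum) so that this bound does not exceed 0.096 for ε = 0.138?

215

Need 2·170·exp(−2nε²) ≤ 0.096, i.e. exp(−2nε²) ≤ 0.096/340.
So 2nε² ≥ ln(340/0.096) = 8.172353.
Hence n ≥ 8.172353/(2·0.138²) = 214.565.
The smallest integer n is 215.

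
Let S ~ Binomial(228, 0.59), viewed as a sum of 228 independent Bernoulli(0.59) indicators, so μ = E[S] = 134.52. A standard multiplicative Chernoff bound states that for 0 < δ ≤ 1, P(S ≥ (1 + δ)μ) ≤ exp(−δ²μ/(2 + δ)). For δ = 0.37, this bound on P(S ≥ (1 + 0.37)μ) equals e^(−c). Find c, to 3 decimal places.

c = δ²μ/(2 + δ) = 0.37²·134.52/(2 + 0.37) = 7.7704.

7.770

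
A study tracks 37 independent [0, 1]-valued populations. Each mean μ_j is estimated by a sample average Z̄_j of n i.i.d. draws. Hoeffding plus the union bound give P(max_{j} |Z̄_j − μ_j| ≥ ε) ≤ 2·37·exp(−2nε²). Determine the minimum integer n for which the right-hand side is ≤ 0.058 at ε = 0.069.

Need 2·37·exp(−2nε²) ≤ 0.058, i.e. exp(−2nε²) ≤ 0.058/74.
So 2nε² ≥ ln(74/0.058) = 7.151377.
Hence n ≥ 7.151377/(2·0.069²) = 751.037.
The smallest integer n is 752.

752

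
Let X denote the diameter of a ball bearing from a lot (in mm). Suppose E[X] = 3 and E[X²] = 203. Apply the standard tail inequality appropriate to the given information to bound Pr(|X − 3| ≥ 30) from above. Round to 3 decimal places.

0.216

The first two moments determine the variance, so Chebyshev's inequality is the sharpest standard bound available.
Var(X) = E[X²] − (E[X])² = 203 − 9 = 194.
Chebyshev's inequality: Pr(|X − μ| ≥ t) ≤ Var(X)/t² = 194/900 = 0.2156.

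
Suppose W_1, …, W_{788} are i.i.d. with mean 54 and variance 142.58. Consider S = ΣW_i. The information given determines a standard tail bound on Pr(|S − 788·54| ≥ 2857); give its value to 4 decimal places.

With mean and variance of each term known, Chebyshev's inequality bounds the deviation of the sum (or sample mean).
Var(S) = n·Var(W_i) = 788·142.58 = 112353.04.
Chebyshev: Pr(|S − 788·54| ≥ 2857) ≤ Var(S)/2857² = 112353.04/8162449 = 0.0138.

0.0138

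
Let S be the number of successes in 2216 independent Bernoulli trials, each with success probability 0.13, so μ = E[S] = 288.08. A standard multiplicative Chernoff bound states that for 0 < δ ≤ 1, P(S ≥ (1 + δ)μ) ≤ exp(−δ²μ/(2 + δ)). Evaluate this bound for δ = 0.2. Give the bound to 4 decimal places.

0.0053

Exponent = δ²μ/(2 + δ) = 0.2²·288.08/2.2 = 5.2378.
Bound = exp(−5.2378) = 0.00531.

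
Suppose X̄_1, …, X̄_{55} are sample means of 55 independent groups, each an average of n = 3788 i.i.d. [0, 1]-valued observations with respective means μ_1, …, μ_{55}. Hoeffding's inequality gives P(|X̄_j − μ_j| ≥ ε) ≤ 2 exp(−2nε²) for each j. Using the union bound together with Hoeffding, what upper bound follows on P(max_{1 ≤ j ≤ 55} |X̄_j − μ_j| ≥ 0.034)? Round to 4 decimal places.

0.0173

Per-experiment Hoeffding bound: 2·exp(−2·3788·0.034²) = 2·exp(−8.75786) = 0.00031444.
Union bound over 55 events: 55·0.00031444 = 0.01729.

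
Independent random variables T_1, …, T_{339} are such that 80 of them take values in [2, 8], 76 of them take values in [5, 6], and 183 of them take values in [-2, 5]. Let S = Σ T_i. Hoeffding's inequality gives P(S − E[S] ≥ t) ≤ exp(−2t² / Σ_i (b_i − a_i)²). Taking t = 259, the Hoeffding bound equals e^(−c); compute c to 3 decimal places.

11.252

Σ(b_i − a_i)² = 80·6² + 76·1² + 183·7² = 11923.
c = 2t² / 11923 = 2·259² / 11923 = 11.2524.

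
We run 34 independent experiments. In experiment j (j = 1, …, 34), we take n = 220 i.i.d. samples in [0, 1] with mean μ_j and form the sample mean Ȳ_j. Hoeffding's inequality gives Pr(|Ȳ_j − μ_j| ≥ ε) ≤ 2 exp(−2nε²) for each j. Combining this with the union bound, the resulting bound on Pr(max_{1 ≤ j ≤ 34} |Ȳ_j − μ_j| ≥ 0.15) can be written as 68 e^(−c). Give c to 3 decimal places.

Union bound over the 34 events: Pr(max_{1 ≤ j ≤ 34} |Ȳ_j − μ_j| ≥ 0.15) ≤ 34·2·exp(−2nε²) = 68 exp(−2·220·0.15²).
So c = 2·220·0.15² = 9.9000.

9.900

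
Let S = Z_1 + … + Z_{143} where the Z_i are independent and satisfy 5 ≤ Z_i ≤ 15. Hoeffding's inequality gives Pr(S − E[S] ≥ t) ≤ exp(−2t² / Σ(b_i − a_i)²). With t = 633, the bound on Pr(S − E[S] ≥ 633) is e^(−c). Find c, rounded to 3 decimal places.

Σ(b_i − a_i)² = 143·(10)² = 14300.
c = 2t²/14300 = 2·633²/14300 = 56.0404.

56.040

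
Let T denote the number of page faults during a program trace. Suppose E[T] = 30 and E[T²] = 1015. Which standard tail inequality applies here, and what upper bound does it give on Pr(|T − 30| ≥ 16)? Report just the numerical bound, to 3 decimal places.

The first two moments determine the variance, so Chebyshev's inequality is the sharpest standard bound available.
Var(T) = E[T²] − (E[T])² = 1015 − 900 = 115.
Chebyshev's inequality: Pr(|T − μ| ≥ t) ≤ Var(T)/t² = 115/256 = 0.4492.

0.449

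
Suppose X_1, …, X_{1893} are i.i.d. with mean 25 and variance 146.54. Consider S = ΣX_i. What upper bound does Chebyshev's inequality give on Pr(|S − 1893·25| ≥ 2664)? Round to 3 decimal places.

Var(S) = n·Var(X_i) = 1893·146.54 = 277400.22.
Chebyshev: Pr(|S − 1893·25| ≥ 2664) ≤ Var(S)/2664² = 277400.22/7096896 = 0.0391.

0.039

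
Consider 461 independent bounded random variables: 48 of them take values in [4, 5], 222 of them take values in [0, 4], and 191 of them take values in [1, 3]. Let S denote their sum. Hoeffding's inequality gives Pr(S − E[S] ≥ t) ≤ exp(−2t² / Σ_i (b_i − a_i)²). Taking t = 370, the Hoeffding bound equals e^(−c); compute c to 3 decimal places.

Σ(b_i − a_i)² = 48·1² + 222·4² + 191·2² = 4364.
c = 2t² / 4364 = 2·370² / 4364 = 62.7406.

62.741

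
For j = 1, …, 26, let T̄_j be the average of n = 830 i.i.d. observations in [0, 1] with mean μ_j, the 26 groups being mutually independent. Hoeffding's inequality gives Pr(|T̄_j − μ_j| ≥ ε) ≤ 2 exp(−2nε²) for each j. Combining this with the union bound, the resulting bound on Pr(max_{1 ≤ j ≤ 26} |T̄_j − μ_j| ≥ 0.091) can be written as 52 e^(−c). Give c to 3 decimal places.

13.746

Union bound over the 26 events: Pr(max_{1 ≤ j ≤ 26} |T̄_j − μ_j| ≥ 0.091) ≤ 26·2·exp(−2nε²) = 52 exp(−2·830·0.091²).
So c = 2·830·0.091² = 13.7465.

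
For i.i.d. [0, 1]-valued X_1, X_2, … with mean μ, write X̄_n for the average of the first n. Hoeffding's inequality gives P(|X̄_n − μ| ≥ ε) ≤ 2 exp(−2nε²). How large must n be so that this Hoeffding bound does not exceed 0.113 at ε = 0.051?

553

Require 2·exp(−2nε²) ≤ 0.113, i.e. 2nε² ≥ ln(2/0.113) = 2.873515.
So n ≥ 2.873515 / (2·0.051²) = 552.387.
The smallest integer n is 553.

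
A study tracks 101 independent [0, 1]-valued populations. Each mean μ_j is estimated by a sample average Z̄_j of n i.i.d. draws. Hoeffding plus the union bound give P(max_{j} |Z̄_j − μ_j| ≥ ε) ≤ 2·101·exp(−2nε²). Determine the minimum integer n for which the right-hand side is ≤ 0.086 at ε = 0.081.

592

Need 2·101·exp(−2nε²) ≤ 0.086, i.e. exp(−2nε²) ≤ 0.086/202.
So 2nε² ≥ ln(202/0.086) = 7.761676.
Hence n ≥ 7.761676/(2·0.081²) = 591.501.
The smallest integer n is 592.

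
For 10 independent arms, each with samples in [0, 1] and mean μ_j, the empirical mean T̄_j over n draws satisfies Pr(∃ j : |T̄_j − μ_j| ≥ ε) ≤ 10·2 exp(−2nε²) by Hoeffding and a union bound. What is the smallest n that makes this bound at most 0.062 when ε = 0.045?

1427

Need 2·10·exp(−2nε²) ≤ 0.062, i.e. exp(−2nε²) ≤ 0.062/20.
So 2nε² ≥ ln(20/0.062) = 5.776353.
Hence n ≥ 5.776353/(2·0.045²) = 1426.260.
The smallest integer n is 1427.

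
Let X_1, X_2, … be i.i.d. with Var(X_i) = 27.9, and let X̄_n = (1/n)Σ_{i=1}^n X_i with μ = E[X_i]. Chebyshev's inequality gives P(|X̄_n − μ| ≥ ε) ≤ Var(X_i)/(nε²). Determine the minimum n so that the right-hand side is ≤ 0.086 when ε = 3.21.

32

Require 27.9/(n·3.21²) ≤ 0.086, i.e. n ≥ 27.9/(0.086·3.21²) = 31.484.
The smallest integer n is 32.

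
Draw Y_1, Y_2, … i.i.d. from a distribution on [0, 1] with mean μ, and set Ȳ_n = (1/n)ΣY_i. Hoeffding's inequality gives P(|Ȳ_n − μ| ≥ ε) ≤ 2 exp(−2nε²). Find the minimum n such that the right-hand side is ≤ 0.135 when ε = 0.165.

50

Require 2·exp(−2nε²) ≤ 0.135, i.e. 2nε² ≥ ln(2/0.135) = 2.695628.
So n ≥ 2.695628 / (2·0.165²) = 49.506.
The smallest integer n is 50.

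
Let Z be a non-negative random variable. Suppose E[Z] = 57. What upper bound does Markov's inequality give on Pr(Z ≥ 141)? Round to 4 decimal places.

Markov's inequality: for a non-negative random variable, Pr(Z ≥ a) ≤ E[Z]/a.
Here E[Z] = 57 and a = 141, so the bound is 57/141 = 0.4043.

0.4043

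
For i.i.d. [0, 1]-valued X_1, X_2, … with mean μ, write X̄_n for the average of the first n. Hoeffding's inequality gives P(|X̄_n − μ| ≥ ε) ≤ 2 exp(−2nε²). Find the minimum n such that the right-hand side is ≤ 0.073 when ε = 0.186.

Require 2·exp(−2nε²) ≤ 0.073, i.e. 2nε² ≥ ln(2/0.073) = 3.310443.
So n ≥ 3.310443 / (2·0.186²) = 47.844.
The smallest integer n is 48.

48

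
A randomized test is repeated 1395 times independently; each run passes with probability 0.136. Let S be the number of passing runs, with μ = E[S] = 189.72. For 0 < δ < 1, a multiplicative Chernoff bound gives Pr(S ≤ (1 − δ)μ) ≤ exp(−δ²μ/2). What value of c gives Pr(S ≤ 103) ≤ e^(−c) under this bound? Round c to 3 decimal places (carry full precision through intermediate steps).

Write 103 = (1 − δ)μ, so δ = 1 − 103/189.72 = 0.4570947…
Then the exponent is δ²μ/2 = (μ − 103)²/(2μ) = 19.819625.

19.820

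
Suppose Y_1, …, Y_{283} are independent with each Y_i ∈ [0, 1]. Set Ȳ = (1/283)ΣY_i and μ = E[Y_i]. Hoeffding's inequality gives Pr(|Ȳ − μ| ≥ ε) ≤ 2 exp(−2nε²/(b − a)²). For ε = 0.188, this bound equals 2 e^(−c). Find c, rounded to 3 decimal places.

c = 2nε²/(b − a)² = 2·283·0.188² / 1² = 20.0047.

20.005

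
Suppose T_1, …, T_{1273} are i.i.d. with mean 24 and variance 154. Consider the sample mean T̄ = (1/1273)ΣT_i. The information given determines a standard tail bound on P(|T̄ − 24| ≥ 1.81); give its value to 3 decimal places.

With mean and variance of each term known, Chebyshev's inequality bounds the deviation of the sum (or sample mean).
Var(T̄) = Var(T_i)/n = 154/1273 = 0.12097.
Chebyshev: P(|T̄ − 24| ≥ 1.81) ≤ Var(T̄)/(1.81)² = 154/(1273·1.81²) = 0.0369.

0.037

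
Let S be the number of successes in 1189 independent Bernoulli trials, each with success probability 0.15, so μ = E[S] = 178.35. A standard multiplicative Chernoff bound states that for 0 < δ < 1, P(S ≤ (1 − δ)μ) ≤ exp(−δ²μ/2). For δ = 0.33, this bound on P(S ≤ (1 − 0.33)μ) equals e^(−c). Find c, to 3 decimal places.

9.711

c = δ²μ/2 = 0.33²·178.35/2 = 9.7112.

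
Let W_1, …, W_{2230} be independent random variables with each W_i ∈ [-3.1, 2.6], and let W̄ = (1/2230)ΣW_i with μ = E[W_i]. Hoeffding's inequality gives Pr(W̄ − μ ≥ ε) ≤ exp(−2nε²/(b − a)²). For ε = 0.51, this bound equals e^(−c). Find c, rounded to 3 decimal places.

35.705

c = 2nε²/(b − a)² = 2·2230·0.51² / 5.7² = 35.7047.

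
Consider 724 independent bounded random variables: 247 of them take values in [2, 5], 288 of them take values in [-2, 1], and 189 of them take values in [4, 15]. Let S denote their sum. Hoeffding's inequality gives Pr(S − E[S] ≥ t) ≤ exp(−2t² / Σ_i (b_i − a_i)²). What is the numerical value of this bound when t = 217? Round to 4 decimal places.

Σ(b_i − a_i)² = 247·3² + 288·3² + 189·11² = 27684.
Exponent = 2·217² / 27684 = 3.40189.
Bound = exp(−3.40189) = 0.03331.

0.0333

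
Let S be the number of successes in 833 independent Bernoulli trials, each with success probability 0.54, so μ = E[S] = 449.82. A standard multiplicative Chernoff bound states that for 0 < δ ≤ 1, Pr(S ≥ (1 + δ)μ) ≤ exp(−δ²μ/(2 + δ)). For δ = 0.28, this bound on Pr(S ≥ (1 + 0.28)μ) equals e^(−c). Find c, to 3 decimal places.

15.467

c = δ²μ/(2 + δ) = 0.28²·449.82/(2 + 0.28) = 15.4675.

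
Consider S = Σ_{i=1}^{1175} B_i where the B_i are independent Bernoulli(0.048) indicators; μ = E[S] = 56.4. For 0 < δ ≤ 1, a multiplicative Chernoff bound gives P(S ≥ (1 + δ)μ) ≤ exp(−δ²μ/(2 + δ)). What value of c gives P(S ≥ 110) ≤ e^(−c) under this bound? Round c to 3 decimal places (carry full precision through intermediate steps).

Write 110 = (1 + δ)μ, so δ = 110/56.4 − 1 = 0.9503546…
Then the exponent is δ²μ/(2 + δ) = (110 − μ)² / (μ·(2 + δ)) = 17.265385.

17.265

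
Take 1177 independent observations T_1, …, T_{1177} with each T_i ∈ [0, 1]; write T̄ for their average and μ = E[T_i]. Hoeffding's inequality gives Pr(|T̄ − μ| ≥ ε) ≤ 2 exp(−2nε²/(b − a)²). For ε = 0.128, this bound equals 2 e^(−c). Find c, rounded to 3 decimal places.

c = 2nε²/(b − a)² = 2·1177·0.128² / 1² = 38.5679.

38.568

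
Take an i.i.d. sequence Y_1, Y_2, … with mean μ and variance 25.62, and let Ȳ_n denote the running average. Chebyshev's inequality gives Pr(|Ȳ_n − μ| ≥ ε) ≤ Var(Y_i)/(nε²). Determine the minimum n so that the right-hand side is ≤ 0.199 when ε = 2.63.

19

Require 25.62/(n·2.63²) ≤ 0.199, i.e. n ≥ 25.62/(0.199·2.63²) = 18.613.
The smallest integer n is 19.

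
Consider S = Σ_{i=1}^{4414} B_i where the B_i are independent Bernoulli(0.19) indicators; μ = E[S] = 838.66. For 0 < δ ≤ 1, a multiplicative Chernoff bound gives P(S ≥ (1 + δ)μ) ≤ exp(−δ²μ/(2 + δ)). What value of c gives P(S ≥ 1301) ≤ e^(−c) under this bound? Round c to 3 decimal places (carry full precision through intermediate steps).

Write 1301 = (1 + δ)μ, so δ = 1301/838.66 − 1 = 0.5512842…
Then the exponent is δ²μ/(2 + δ) = (1301 − μ)² / (μ·(2 + δ)) = 99.902917.

99.903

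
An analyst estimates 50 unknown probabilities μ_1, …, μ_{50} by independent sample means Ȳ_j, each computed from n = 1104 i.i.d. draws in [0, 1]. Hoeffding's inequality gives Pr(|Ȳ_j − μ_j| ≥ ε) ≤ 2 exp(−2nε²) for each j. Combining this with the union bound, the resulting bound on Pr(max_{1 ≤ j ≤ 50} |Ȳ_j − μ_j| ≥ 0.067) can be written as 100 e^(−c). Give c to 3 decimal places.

9.912

Union bound over the 50 events: Pr(max_{1 ≤ j ≤ 50} |Ȳ_j − μ_j| ≥ 0.067) ≤ 50·2·exp(−2nε²) = 100 exp(−2·1104·0.067²).
So c = 2·1104·0.067² = 9.9117.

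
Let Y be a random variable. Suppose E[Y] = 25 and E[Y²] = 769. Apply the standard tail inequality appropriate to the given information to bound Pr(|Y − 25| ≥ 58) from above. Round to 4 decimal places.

The first two moments determine the variance, so Chebyshev's inequality is the sharpest standard bound available.
Var(Y) = E[Y²] − (E[Y])² = 769 − 625 = 144.
Chebyshev's inequality: Pr(|Y − μ| ≥ t) ≤ Var(Y)/t² = 144/3364 = 0.0428.

0.0428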